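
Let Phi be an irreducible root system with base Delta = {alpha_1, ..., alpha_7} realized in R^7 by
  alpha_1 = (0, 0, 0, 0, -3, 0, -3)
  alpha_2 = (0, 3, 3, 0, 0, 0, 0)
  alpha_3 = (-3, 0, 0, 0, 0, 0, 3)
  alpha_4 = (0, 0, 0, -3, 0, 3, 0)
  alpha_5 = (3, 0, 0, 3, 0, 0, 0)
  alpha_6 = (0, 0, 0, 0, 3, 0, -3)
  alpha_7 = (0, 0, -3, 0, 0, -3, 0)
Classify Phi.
Compute the Cartan integers a_ij = 2(alpha_i, alpha_j)/(alpha_j, alpha_j); the resulting 7x7 Cartan matrix is
[[2, 0, -1, 0, 0, 0, 0], [0, 2, 0, 0, 0, 0, -1], [-1, 0, 2, 0, -1, -1, 0], [0, 0, 0, 2, -1, 0, -1], [0, 0, -1, -1, 2, 0, 0], [0, 0, -1, 0, 0, 2, 0], [0, -1, 0, -1, 0, 0, 2]].
All simple roots have the same length, so the diagram is simply laced. The associated Dynkin diagram is a chain of 5 nodes with a fork of two nodes at one end (D_7), so the type is D_7 (the algebra so(14)).

type D_7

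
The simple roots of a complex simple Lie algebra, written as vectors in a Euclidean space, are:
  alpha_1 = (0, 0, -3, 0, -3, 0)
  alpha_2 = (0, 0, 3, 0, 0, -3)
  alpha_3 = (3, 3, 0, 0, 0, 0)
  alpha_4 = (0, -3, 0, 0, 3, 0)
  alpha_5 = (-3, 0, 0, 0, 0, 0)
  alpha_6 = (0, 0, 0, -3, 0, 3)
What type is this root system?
B_6 (so(13))

Compute the Cartan integers a_ij = 2(alpha_i, alpha_j)/(alpha_j, alpha_j); the resulting 6x6 Cartan matrix is
[[2, -1, 0, -1, 0, 0], [-1, 2, 0, 0, 0, -1], [0, 0, 2, -1, -2, 0], [-1, 0, -1, 2, 0, 0], [0, 0, -1, 0, 2, 0], [0, -1, 0, 0, 0, 2]].
The roots have two lengths (squared-length ratio 2:1); the short ones are alpha_{5}. The associated Dynkin diagram is a chain of 6 nodes with a double edge at one end; the terminal node there is the unique short simple root (B_6), so the type is B_6 (the algebra so(13)).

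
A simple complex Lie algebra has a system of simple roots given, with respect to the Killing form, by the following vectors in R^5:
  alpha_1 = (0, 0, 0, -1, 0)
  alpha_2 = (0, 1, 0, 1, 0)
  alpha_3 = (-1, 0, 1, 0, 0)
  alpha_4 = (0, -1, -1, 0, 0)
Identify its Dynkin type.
Compute the Cartan integers a_ij = 2(alpha_i, alpha_j)/(alpha_j, alpha_j); the resulting 4x4 Cartan matrix is
[[2, -1, 0, 0], [-2, 2, 0, -1], [0, 0, 2, -1], [0, -1, -1, 2]].
The roots have two lengths (squared-length ratio 2:1); the short ones are alpha_{1}. The associated Dynkin diagram is a chain of 4 nodes with a double edge at one end; the terminal node there is the unique short simple root (B_4), so the type is B_4 (the algebra so(9)).

B_4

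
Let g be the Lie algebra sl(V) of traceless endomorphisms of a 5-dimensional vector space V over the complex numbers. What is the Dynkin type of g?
This is sl(5), which has dimension 5^2 - 1 = 24 and rank 5 - 1 = 4 (a Cartan subalgebra is the diagonal traceless matrices). In the classification of classical Lie algebras, the special linear algebra sl(n+1) has type A_n; here n = 4, so the Dynkin diagram is a chain of 4 nodes with single edges (A_4). Hence the type is A_4.

A_4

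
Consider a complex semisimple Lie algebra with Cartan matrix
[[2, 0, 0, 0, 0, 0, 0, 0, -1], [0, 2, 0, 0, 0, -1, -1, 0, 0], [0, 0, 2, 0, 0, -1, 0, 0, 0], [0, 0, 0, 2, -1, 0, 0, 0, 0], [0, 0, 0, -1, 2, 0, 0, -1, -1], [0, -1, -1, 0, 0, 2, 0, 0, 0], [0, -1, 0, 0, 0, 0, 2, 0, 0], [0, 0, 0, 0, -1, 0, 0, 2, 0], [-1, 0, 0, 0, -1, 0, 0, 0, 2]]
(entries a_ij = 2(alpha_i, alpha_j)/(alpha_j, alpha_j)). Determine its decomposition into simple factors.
The diagram associated to this matrix has two connected components: the simple roots {alpha_2, alpha_3, alpha_6, alpha_7} form a chain of 4 nodes with single edges (A_4), and {alpha_1, alpha_4, alpha_5, alpha_8, alpha_9} form a chain of 3 nodes with a fork of two nodes at one end (D_5). A semisimple Lie algebra decomposes uniquely as the direct sum of simple ideals, one per connected component of its Dynkin diagram, so g ≅ A_4 ⊕ D_5 (dimension 24 + 45 = 69).

A_4 ⊕ D_5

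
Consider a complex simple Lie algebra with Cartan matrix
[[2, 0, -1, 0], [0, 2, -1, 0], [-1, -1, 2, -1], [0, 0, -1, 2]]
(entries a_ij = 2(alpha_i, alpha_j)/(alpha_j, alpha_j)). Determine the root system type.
D_4

The matrix has rank 4 with 2's on the diagonal. Reading the off-diagonal entries as Dynkin edges (a single edge where a_ij = a_ji = -1; a double or triple edge where a_ij * a_ji = 2 or 3), the diagram is a chain of 2 nodes with a fork of two nodes at one end (D_4). One simple-root ordering that puts it in standard form is (alpha_4, alpha_3, alpha_2, alpha_1). So the algebra is type D_4, i.e. so(8).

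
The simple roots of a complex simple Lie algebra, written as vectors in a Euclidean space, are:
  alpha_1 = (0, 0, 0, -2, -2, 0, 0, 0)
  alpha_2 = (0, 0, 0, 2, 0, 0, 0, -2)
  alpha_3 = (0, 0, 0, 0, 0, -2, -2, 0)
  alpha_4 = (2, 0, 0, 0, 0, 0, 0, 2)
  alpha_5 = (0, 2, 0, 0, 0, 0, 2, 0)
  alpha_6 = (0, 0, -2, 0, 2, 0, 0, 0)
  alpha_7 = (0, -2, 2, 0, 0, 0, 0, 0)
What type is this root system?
Compute the Cartan integers a_ij = 2(alpha_i, alpha_j)/(alpha_j, alpha_j); the resulting 7x7 Cartan matrix is
[[2, -1, 0, 0, 0, -1, 0], [-1, 2, 0, -1, 0, 0, 0], [0, 0, 2, 0, -1, 0, 0], [0, -1, 0, 2, 0, 0, 0], [0, 0, -1, 0, 2, 0, -1], [-1, 0, 0, 0, 0, 2, -1], [0, 0, 0, 0, -1, -1, 2]].
All simple roots have the same length, so the diagram is simply laced. The associated Dynkin diagram is a chain of 7 nodes with single edges (A_7), so the type is A_7 (the algebra sl(8)).

A_7 (sl(8))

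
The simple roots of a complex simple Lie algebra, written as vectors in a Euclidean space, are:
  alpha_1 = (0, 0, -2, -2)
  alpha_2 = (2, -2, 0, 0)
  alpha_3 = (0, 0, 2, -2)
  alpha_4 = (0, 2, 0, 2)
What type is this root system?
D4

Compute the Cartan integers a_ij = 2(alpha_i, alpha_j)/(alpha_j, alpha_j); the resulting 4x4 Cartan matrix is
[[2, 0, 0, -1], [0, 2, 0, -1], [0, 0, 2, -1], [-1, -1, -1, 2]].
All simple roots have the same length, so the diagram is simply laced. The associated Dynkin diagram is a chain of 2 nodes with a fork of two nodes at one end (D_4), so the type is D_4 (the algebra so(8)).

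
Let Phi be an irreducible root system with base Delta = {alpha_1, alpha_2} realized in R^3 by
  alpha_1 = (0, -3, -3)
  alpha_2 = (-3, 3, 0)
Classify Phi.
A2

Compute the Cartan integers a_ij = 2(alpha_i, alpha_j)/(alpha_j, alpha_j); the resulting 2x2 Cartan matrix is
[[2, -1], [-1, 2]].
All simple roots have the same length, so the diagram is simply laced. The associated Dynkin diagram is a chain of 2 nodes with single edges (A_2), so the type is A_2 (the algebra sl(3)).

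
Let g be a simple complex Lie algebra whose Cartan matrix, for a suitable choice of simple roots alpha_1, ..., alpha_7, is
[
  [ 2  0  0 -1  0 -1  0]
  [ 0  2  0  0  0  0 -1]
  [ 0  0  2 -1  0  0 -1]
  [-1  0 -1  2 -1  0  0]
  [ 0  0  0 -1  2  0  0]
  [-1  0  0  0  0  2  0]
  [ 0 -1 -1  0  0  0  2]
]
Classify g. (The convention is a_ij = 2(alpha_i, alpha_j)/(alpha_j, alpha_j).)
The matrix has rank 7 with 2's on the diagonal. Reading the off-diagonal entries as Dynkin edges (a single edge where a_ij = a_ji = -1; a double or triple edge where a_ij * a_ji = 2 or 3), the diagram is a chain of 6 nodes with one extra node attached to the third node from one end (E_7). One simple-root ordering that puts it in standard form is (alpha_6, alpha_5, alpha_1, alpha_4, alpha_3, alpha_7, alpha_2). So the algebra is type E_7.

E_7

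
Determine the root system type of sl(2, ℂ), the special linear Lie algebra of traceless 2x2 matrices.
A_1 (sl(2))

This is sl(2), which has dimension 2^2 - 1 = 3 and rank 2 - 1 = 1 (a Cartan subalgebra is the diagonal traceless matrices). In the classification of classical Lie algebras, the special linear algebra sl(n+1) has type A_n; here n = 1, so the Dynkin diagram is a chain of 1 nodes with single edges (A_1). Hence the type is A_1.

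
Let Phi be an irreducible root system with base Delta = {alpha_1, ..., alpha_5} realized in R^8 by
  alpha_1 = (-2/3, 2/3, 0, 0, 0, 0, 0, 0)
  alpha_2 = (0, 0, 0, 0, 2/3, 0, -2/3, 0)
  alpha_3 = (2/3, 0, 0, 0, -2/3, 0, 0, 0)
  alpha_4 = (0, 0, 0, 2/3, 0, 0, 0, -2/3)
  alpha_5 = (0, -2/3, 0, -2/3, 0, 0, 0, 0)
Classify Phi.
Compute the Cartan integers a_ij = 2(alpha_i, alpha_j)/(alpha_j, alpha_j); the resulting 5x5 Cartan matrix is
[[2, 0, -1, 0, -1], [0, 2, -1, 0, 0], [-1, -1, 2, 0, 0], [0, 0, 0, 2, -1], [-1, 0, 0, -1, 2]].
All simple roots have the same length, so the diagram is simply laced. The associated Dynkin diagram is a chain of 5 nodes with single edges (A_5), so the type is A_5 (the algebra sl(6)).

A_5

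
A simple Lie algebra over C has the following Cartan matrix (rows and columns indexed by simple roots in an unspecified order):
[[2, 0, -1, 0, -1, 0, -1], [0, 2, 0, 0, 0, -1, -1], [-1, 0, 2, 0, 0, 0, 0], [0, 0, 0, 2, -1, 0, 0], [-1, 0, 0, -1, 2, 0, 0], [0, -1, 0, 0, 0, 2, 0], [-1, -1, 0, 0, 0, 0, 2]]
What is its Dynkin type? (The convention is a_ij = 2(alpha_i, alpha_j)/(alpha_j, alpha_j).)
E_7

The matrix has rank 7 with 2's on the diagonal. Reading the off-diagonal entries as Dynkin edges (a single edge where a_ij = a_ji = -1; a double or triple edge where a_ij * a_ji = 2 or 3), the diagram is a chain of 6 nodes with one extra node attached to the third node from one end (E_7). One simple-root ordering that puts it in standard form is (alpha_4, alpha_3, alpha_5, alpha_1, alpha_7, alpha_2, alpha_6). So the algebra is type E_7.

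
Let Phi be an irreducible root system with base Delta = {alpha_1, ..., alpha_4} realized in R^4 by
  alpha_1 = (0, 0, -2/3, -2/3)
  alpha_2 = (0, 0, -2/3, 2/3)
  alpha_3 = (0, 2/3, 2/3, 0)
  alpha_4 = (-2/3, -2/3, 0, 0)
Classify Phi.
D_4

Compute the Cartan integers a_ij = 2(alpha_i, alpha_j)/(alpha_j, alpha_j); the resulting 4x4 Cartan matrix is
[[2, 0, -1, 0], [0, 2, -1, 0], [-1, -1, 2, -1], [0, 0, -1, 2]].
All simple roots have the same length, so the diagram is simply laced. The associated Dynkin diagram is a chain of 2 nodes with a fork of two nodes at one end (D_4), so the type is D_4 (the algebra so(8)).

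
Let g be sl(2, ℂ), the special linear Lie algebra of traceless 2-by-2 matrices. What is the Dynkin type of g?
A1

This is sl(2), which has dimension 2^2 - 1 = 3 and rank 2 - 1 = 1 (a Cartan subalgebra is the diagonal traceless matrices). In the classification of classical Lie algebras, the special linear algebra sl(n+1) has type A_n; here n = 1, so the Dynkin diagram is a chain of 1 nodes with single edges (A_1). Hence the type is A_1.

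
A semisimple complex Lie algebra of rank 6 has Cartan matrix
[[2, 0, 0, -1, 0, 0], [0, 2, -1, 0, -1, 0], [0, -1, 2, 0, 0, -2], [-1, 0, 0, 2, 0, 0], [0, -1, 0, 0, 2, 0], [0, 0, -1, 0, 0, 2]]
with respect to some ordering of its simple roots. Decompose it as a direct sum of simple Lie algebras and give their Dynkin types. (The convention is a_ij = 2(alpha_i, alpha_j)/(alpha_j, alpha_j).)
type A_2 + type B_4

The diagram associated to this matrix has two connected components: the simple roots {alpha_1, alpha_4} form a chain of 2 nodes with single edges (A_2), and {alpha_2, alpha_3, alpha_5, alpha_6} form a chain of 4 nodes with a double edge at one end; the terminal node there is the unique short simple root (B_4). A semisimple Lie algebra decomposes uniquely as the direct sum of simple ideals, one per connected component of its Dynkin diagram, so g ≅ A_2 ⊕ B_4 (dimension 8 + 36 = 44).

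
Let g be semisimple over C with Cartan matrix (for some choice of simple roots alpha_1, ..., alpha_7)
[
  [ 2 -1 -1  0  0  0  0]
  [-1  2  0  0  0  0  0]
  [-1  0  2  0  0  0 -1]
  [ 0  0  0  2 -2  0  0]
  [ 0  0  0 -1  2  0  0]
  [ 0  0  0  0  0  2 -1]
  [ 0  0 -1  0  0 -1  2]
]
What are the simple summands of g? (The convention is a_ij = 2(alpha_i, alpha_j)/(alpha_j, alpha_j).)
The diagram associated to this matrix has two connected components: the simple roots {alpha_1, alpha_2, alpha_3, alpha_6, alpha_7} form a chain of 5 nodes with single edges (A_5), and {alpha_4, alpha_5} form a chain of 2 nodes with a double edge at one end; the terminal node there is the unique short simple root (B_2). A semisimple Lie algebra decomposes uniquely as the direct sum of simple ideals, one per connected component of its Dynkin diagram, so g ≅ A_5 ⊕ B_2 (dimension 35 + 10 = 45).

type A_5 + type B_2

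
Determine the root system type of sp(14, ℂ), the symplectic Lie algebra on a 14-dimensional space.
type C_7

This is sp(14), which has dimension 14(14+1)/2 = 105 and rank 14/2 = 7. In the classification of classical Lie algebras, the symplectic algebra sp(2n) has type C_n; here n = 7, so the Dynkin diagram is a chain of 7 nodes with a double edge at one end; the terminal node there is the unique long simple root (C_7). Hence the type is C_7.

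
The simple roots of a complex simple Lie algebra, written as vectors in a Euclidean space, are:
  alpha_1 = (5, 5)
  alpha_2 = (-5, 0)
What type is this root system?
Compute the Cartan integers a_ij = 2(alpha_i, alpha_j)/(alpha_j, alpha_j); the resulting 2x2 Cartan matrix is
[[2, -2], [-1, 2]].
The roots have two lengths (squared-length ratio 2:1); the short ones are alpha_{2}. The associated Dynkin diagram is a chain of 2 nodes with a double edge at one end; the terminal node there is the unique short simple root (B_2), so the type is B_2 (the algebra so(5)).

B_2 (so(5))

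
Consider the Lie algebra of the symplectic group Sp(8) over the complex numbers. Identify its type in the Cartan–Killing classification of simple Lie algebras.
This is sp(8), which has dimension 8(8+1)/2 = 36 and rank 8/2 = 4. In the classification of classical Lie algebras, the symplectic algebra sp(2n) has type C_n; here n = 4, so the Dynkin diagram is a chain of 4 nodes with a double edge at one end; the terminal node there is the unique long simple root (C_4). Hence the type is C_4.

C4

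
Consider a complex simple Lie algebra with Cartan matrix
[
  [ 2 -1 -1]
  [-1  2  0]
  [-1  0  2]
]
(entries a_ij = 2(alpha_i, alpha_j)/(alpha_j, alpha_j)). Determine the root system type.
The matrix has rank 3 with 2's on the diagonal. Reading the off-diagonal entries as Dynkin edges (a single edge where a_ij = a_ji = -1; a double or triple edge where a_ij * a_ji = 2 or 3), the diagram is a chain of 3 nodes with single edges (A_3). One simple-root ordering that puts it in standard form is (alpha_3, alpha_1, alpha_2). So the algebra is type A_3, i.e. sl(4).

A_3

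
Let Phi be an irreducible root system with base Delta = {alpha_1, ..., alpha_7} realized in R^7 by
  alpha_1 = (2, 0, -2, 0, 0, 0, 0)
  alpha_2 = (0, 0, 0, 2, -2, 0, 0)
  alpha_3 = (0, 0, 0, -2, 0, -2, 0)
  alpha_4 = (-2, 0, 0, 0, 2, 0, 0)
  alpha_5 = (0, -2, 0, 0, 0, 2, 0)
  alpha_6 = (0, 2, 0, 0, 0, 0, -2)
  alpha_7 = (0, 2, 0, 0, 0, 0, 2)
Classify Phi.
Compute the Cartan integers a_ij = 2(alpha_i, alpha_j)/(alpha_j, alpha_j); the resulting 7x7 Cartan matrix is
[[2, 0, 0, -1, 0, 0, 0], [0, 2, -1, -1, 0, 0, 0], [0, -1, 2, 0, -1, 0, 0], [-1, -1, 0, 2, 0, 0, 0], [0, 0, -1, 0, 2, -1, -1], [0, 0, 0, 0, -1, 2, 0], [0, 0, 0, 0, -1, 0, 2]].
All simple roots have the same length, so the diagram is simply laced. The associated Dynkin diagram is a chain of 5 nodes with a fork of two nodes at one end (D_7), so the type is D_7 (the algebra so(14)).

D7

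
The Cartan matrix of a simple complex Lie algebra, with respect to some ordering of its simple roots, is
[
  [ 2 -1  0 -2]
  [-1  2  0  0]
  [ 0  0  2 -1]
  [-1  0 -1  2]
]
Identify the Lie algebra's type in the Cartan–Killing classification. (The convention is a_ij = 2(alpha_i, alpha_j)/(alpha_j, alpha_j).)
The matrix has rank 4 with 2's on the diagonal. Reading the off-diagonal entries as Dynkin edges (a single edge where a_ij = a_ji = -1; a double or triple edge where a_ij * a_ji = 2 or 3), the diagram is a chain of 4 nodes with a double edge between the middle two (F_4). One simple-root ordering that puts it in standard form is (alpha_2, alpha_1, alpha_4, alpha_3). So the algebra is type F_4.

F_4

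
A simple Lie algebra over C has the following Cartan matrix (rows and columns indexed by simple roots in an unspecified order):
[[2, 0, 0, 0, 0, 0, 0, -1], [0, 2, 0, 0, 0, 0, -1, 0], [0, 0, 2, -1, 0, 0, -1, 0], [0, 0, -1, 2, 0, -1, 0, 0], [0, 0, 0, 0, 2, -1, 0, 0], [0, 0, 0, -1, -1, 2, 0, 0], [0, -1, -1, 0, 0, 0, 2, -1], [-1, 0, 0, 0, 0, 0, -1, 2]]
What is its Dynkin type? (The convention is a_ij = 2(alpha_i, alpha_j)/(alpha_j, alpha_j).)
E_8

The matrix has rank 8 with 2's on the diagonal. Reading the off-diagonal entries as Dynkin edges (a single edge where a_ij = a_ji = -1; a double or triple edge where a_ij * a_ji = 2 or 3), the diagram is a chain of 7 nodes with one extra node attached to the third node from one end (E_8). One simple-root ordering that puts it in standard form is (alpha_1, alpha_2, alpha_8, alpha_7, alpha_3, alpha_4, alpha_6, alpha_5). So the algebra is type E_8.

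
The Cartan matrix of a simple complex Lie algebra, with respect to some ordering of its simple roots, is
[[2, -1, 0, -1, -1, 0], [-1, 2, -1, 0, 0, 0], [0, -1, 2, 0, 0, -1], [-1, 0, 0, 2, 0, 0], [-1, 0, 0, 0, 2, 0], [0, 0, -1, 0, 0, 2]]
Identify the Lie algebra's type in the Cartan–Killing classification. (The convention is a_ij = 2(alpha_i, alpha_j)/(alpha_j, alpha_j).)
The matrix has rank 6 with 2's on the diagonal. Reading the off-diagonal entries as Dynkin edges (a single edge where a_ij = a_ji = -1; a double or triple edge where a_ij * a_ji = 2 or 3), the diagram is a chain of 4 nodes with a fork of two nodes at one end (D_6). One simple-root ordering that puts it in standard form is (alpha_6, alpha_3, alpha_2, alpha_1, alpha_5, alpha_4). So the algebra is type D_6, i.e. so(12).

D_6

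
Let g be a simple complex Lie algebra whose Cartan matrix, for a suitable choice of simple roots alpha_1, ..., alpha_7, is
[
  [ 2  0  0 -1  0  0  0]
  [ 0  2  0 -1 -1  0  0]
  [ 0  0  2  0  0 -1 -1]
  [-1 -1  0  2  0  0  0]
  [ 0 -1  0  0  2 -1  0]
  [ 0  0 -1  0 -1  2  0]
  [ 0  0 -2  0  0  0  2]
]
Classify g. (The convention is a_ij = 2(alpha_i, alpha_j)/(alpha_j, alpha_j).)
The matrix has rank 7 with 2's on the diagonal. Reading the off-diagonal entries as Dynkin edges (a single edge where a_ij = a_ji = -1; a double or triple edge where a_ij * a_ji = 2 or 3), the diagram is a chain of 7 nodes with a double edge at one end; the terminal node there is the unique long simple root (C_7). One simple-root ordering that puts it in standard form is (alpha_1, alpha_4, alpha_2, alpha_5, alpha_6, alpha_3, alpha_7). So the algebra is type C_7, i.e. sp(14).

type C_7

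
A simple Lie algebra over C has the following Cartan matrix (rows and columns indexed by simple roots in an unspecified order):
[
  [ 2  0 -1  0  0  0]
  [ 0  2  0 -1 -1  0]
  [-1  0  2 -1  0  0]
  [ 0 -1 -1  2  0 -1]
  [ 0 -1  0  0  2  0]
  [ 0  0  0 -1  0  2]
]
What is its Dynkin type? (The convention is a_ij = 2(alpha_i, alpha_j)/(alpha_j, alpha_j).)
E_6

The matrix has rank 6 with 2's on the diagonal. Reading the off-diagonal entries as Dynkin edges (a single edge where a_ij = a_ji = -1; a double or triple edge where a_ij * a_ji = 2 or 3), the diagram is a chain of 5 nodes with one extra node attached to the third node from one end (E_6). One simple-root ordering that puts it in standard form is (alpha_5, alpha_6, alpha_2, alpha_4, alpha_3, alpha_1). So the algebra is type E_6.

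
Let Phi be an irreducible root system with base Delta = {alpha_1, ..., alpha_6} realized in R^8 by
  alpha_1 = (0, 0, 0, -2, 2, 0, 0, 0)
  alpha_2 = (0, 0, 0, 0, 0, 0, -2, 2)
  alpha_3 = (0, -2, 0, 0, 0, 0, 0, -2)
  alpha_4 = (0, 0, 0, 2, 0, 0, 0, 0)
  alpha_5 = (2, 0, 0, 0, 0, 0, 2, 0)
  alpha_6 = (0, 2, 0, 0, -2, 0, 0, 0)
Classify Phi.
Compute the Cartan integers a_ij = 2(alpha_i, alpha_j)/(alpha_j, alpha_j); the resulting 6x6 Cartan matrix is
[[2, 0, 0, -2, 0, -1], [0, 2, -1, 0, -1, 0], [0, -1, 2, 0, 0, -1], [-1, 0, 0, 2, 0, 0], [0, -1, 0, 0, 2, 0], [-1, 0, -1, 0, 0, 2]].
The roots have two lengths (squared-length ratio 2:1); the short ones are alpha_{4}. The associated Dynkin diagram is a chain of 6 nodes with a double edge at one end; the terminal node there is the unique short simple root (B_6), so the type is B_6 (the algebra so(13)).

type B_6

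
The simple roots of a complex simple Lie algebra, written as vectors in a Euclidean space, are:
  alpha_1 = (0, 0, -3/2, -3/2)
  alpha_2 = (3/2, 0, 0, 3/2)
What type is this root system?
A2

Compute the Cartan integers a_ij = 2(alpha_i, alpha_j)/(alpha_j, alpha_j); the resulting 2x2 Cartan matrix is
[[2, -1], [-1, 2]].
All simple roots have the same length, so the diagram is simply laced. The associated Dynkin diagram is a chain of 2 nodes with single edges (A_2), so the type is A_2 (the algebra sl(3)).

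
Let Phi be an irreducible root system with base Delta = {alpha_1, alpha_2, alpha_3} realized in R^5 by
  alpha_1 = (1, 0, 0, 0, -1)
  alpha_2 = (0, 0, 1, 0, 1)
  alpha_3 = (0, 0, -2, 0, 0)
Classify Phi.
Compute the Cartan integers a_ij = 2(alpha_i, alpha_j)/(alpha_j, alpha_j); the resulting 3x3 Cartan matrix is
[[2, -1, 0], [-1, 2, -1], [0, -2, 2]].
The roots have two lengths (squared-length ratio 2:1); the short ones are alpha_{1,2}. The associated Dynkin diagram is a chain of 3 nodes with a double edge at one end; the terminal node there is the unique long simple root (C_3), so the type is C_3 (the algebra sp(6)).

C_3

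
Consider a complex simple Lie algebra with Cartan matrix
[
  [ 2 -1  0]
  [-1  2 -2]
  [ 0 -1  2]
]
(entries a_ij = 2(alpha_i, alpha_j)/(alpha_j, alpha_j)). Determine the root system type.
B_3 (so(7))

The matrix has rank 3 with 2's on the diagonal. Reading the off-diagonal entries as Dynkin edges (a single edge where a_ij = a_ji = -1; a double or triple edge where a_ij * a_ji = 2 or 3), the diagram is a chain of 3 nodes with a double edge at one end; the terminal node there is the unique short simple root (B_3). One simple-root ordering that puts it in standard form is (alpha_1, alpha_2, alpha_3). So the algebra is type B_3, i.e. so(7).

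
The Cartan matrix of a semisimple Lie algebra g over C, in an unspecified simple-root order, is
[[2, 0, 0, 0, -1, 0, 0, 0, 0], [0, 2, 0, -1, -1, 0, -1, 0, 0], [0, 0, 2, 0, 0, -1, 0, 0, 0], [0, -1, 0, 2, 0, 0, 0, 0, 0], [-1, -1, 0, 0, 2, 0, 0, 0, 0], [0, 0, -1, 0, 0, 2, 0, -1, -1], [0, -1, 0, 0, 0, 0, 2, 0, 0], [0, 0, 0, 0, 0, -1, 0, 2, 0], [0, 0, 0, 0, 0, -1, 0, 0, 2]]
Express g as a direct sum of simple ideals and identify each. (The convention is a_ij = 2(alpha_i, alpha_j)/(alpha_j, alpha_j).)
The diagram associated to this matrix has two connected components: the simple roots {alpha_3, alpha_6, alpha_8, alpha_9} form a chain of 2 nodes with a fork of two nodes at one end (D_4), and {alpha_1, alpha_2, alpha_4, alpha_5, alpha_7} form a chain of 3 nodes with a fork of two nodes at one end (D_5). A semisimple Lie algebra decomposes uniquely as the direct sum of simple ideals, one per connected component of its Dynkin diagram, so g ≅ D_4 ⊕ D_5 (dimension 28 + 45 = 73).

type D_4 ⊕ type D_5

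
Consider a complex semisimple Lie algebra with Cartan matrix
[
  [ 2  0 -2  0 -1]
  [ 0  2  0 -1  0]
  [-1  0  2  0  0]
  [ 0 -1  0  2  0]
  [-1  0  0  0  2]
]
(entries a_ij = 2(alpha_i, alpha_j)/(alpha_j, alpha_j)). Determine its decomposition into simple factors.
The diagram associated to this matrix has two connected components: the simple roots {alpha_2, alpha_4} form a chain of 2 nodes with single edges (A_2), and {alpha_1, alpha_3, alpha_5} form a chain of 3 nodes with a double edge at one end; the terminal node there is the unique short simple root (B_3). A semisimple Lie algebra decomposes uniquely as the direct sum of simple ideals, one per connected component of its Dynkin diagram, so g ≅ A_2 ⊕ B_3 (dimension 8 + 21 = 29).

A_2 (sl(3)) + B_3 (so(7))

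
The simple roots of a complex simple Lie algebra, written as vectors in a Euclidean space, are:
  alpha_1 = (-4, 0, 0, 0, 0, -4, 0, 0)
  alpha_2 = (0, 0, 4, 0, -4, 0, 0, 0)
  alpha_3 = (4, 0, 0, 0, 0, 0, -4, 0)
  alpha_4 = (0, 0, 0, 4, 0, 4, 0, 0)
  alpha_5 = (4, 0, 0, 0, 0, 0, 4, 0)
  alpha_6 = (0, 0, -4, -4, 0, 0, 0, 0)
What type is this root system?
Compute the Cartan integers a_ij = 2(alpha_i, alpha_j)/(alpha_j, alpha_j); the resulting 6x6 Cartan matrix is
[[2, 0, -1, -1, -1, 0], [0, 2, 0, 0, 0, -1], [-1, 0, 2, 0, 0, 0], [-1, 0, 0, 2, 0, -1], [-1, 0, 0, 0, 2, 0], [0, -1, 0, -1, 0, 2]].
All simple roots have the same length, so the diagram is simply laced. The associated Dynkin diagram is a chain of 4 nodes with a fork of two nodes at one end (D_6), so the type is D_6 (the algebra so(12)).

D6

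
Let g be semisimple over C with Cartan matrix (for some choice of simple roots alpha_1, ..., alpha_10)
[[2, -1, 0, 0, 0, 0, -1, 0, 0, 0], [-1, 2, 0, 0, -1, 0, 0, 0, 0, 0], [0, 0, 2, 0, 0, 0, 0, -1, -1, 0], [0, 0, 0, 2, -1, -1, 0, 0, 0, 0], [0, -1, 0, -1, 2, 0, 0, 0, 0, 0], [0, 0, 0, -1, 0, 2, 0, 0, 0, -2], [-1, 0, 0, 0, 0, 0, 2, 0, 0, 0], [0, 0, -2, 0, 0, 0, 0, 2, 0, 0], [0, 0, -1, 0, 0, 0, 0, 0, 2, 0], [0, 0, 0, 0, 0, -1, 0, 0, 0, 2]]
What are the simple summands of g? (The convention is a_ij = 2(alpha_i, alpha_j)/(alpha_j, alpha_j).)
B_7 ⊕ C_3

The diagram associated to this matrix has two connected components: the simple roots {alpha_1, alpha_2, alpha_4, alpha_5, alpha_6, alpha_7, alpha_10} form a chain of 7 nodes with a double edge at one end; the terminal node there is the unique short simple root (B_7), and {alpha_3, alpha_8, alpha_9} form a chain of 3 nodes with a double edge at one end; the terminal node there is the unique long simple root (C_3). A semisimple Lie algebra decomposes uniquely as the direct sum of simple ideals, one per connected component of its Dynkin diagram, so g ≅ B_7 ⊕ C_3 (dimension 105 + 21 = 126).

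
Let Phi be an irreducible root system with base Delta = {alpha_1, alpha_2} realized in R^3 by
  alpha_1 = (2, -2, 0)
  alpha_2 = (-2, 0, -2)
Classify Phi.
A_2

Compute the Cartan integers a_ij = 2(alpha_i, alpha_j)/(alpha_j, alpha_j); the resulting 2x2 Cartan matrix is
[[2, -1], [-1, 2]].
All simple roots have the same length, so the diagram is simply laced. The associated Dynkin diagram is a chain of 2 nodes with single edges (A_2), so the type is A_2 (the algebra sl(3)).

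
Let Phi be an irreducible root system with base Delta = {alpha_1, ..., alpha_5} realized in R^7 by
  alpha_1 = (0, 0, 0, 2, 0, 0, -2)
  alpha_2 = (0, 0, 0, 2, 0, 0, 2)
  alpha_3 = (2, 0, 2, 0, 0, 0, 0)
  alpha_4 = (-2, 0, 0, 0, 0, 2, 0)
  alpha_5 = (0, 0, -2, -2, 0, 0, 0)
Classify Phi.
D5

Compute the Cartan integers a_ij = 2(alpha_i, alpha_j)/(alpha_j, alpha_j); the resulting 5x5 Cartan matrix is
[[2, 0, 0, 0, -1], [0, 2, 0, 0, -1], [0, 0, 2, -1, -1], [0, 0, -1, 2, 0], [-1, -1, -1, 0, 2]].
All simple roots have the same length, so the diagram is simply laced. The associated Dynkin diagram is a chain of 3 nodes with a fork of two nodes at one end (D_5), so the type is D_5 (the algebra so(10)).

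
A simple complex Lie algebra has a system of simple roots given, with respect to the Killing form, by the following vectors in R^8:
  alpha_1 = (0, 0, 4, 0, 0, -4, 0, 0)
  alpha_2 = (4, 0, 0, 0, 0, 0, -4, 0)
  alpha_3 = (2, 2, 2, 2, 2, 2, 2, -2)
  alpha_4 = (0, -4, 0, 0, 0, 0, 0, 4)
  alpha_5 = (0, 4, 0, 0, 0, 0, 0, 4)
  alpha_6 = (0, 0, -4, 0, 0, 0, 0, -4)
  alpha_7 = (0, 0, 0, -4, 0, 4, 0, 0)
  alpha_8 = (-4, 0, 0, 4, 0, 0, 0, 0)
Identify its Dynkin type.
type E_8

Compute the Cartan integers a_ij = 2(alpha_i, alpha_j)/(alpha_j, alpha_j); the resulting 8x8 Cartan matrix is
[[2, 0, 0, 0, 0, -1, -1, 0], [0, 2, 0, 0, 0, 0, 0, -1], [0, 0, 2, -1, 0, 0, 0, 0], [0, 0, -1, 2, 0, -1, 0, 0], [0, 0, 0, 0, 2, -1, 0, 0], [-1, 0, 0, -1, -1, 2, 0, 0], [-1, 0, 0, 0, 0, 0, 2, -1], [0, -1, 0, 0, 0, 0, -1, 2]].
All simple roots have the same length, so the diagram is simply laced. The associated Dynkin diagram is a chain of 7 nodes with one extra node attached to the third node from one end (E_8), so the type is E_8.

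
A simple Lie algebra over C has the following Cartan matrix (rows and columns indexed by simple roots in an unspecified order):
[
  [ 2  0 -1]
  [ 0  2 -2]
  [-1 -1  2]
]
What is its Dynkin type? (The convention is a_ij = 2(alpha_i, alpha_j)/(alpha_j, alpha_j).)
The matrix has rank 3 with 2's on the diagonal. Reading the off-diagonal entries as Dynkin edges (a single edge where a_ij = a_ji = -1; a double or triple edge where a_ij * a_ji = 2 or 3), the diagram is a chain of 3 nodes with a double edge at one end; the terminal node there is the unique long simple root (C_3). One simple-root ordering that puts it in standard form is (alpha_1, alpha_3, alpha_2). So the algebra is type C_3, i.e. sp(6).

C_3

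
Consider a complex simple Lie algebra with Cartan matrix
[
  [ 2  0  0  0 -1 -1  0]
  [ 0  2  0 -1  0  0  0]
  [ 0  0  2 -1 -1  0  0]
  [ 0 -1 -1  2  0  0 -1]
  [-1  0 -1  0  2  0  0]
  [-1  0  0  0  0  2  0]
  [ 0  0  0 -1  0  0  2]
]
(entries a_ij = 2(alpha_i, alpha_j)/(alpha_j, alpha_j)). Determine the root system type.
The matrix has rank 7 with 2's on the diagonal. Reading the off-diagonal entries as Dynkin edges (a single edge where a_ij = a_ji = -1; a double or triple edge where a_ij * a_ji = 2 or 3), the diagram is a chain of 5 nodes with a fork of two nodes at one end (D_7). One simple-root ordering that puts it in standard form is (alpha_6, alpha_1, alpha_5, alpha_3, alpha_4, alpha_2, alpha_7). So the algebra is type D_7, i.e. so(14).

D_7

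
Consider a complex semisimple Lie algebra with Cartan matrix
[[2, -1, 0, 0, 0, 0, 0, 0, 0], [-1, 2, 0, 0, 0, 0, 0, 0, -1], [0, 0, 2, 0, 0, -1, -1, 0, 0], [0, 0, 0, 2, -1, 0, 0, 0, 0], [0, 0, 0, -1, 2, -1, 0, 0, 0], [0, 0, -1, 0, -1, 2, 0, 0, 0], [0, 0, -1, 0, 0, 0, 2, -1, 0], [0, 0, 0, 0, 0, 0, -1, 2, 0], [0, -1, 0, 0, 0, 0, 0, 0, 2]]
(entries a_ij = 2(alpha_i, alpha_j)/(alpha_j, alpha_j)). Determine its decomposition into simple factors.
type A_3 + type A_6

The diagram associated to this matrix has two connected components: the simple roots {alpha_1, alpha_2, alpha_9} form a chain of 3 nodes with single edges (A_3), and {alpha_3, alpha_4, alpha_5, alpha_6, alpha_7, alpha_8} form a chain of 6 nodes with single edges (A_6). A semisimple Lie algebra decomposes uniquely as the direct sum of simple ideals, one per connected component of its Dynkin diagram, so g ≅ A_3 ⊕ A_6 (dimension 15 + 48 = 63).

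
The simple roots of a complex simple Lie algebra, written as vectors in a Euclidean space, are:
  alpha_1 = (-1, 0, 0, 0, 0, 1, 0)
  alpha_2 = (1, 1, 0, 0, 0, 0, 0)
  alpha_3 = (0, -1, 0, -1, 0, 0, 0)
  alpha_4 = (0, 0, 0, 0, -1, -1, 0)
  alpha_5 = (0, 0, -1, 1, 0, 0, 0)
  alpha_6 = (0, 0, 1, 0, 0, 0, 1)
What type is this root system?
A_6 (sl(7))

Compute the Cartan integers a_ij = 2(alpha_i, alpha_j)/(alpha_j, alpha_j); the resulting 6x6 Cartan matrix is
[[2, -1, 0, -1, 0, 0], [-1, 2, -1, 0, 0, 0], [0, -1, 2, 0, -1, 0], [-1, 0, 0, 2, 0, 0], [0, 0, -1, 0, 2, -1], [0, 0, 0, 0, -1, 2]].
All simple roots have the same length, so the diagram is simply laced. The associated Dynkin diagram is a chain of 6 nodes with single edges (A_6), so the type is A_6 (the algebra sl(7)).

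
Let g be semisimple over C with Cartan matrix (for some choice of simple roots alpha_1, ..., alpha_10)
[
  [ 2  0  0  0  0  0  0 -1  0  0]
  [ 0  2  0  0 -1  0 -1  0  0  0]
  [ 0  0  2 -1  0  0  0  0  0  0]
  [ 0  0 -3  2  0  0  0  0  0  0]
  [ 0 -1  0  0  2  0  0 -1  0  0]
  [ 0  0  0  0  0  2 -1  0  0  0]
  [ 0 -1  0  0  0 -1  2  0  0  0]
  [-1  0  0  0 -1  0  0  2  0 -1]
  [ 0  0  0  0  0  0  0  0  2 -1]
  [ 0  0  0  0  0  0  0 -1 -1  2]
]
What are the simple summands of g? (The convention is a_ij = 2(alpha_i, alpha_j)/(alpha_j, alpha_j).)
type E_8 + type G_2

The diagram associated to this matrix has two connected components: the simple roots {alpha_1, alpha_2, alpha_5, alpha_6, alpha_7, alpha_8, alpha_9, alpha_10} form a chain of 7 nodes with one extra node attached to the third node from one end (E_8), and {alpha_3, alpha_4} form two nodes joined by a triple edge (G_2). A semisimple Lie algebra decomposes uniquely as the direct sum of simple ideals, one per connected component of its Dynkin diagram, so g ≅ E_8 ⊕ G_2 (dimension 248 + 14 = 262).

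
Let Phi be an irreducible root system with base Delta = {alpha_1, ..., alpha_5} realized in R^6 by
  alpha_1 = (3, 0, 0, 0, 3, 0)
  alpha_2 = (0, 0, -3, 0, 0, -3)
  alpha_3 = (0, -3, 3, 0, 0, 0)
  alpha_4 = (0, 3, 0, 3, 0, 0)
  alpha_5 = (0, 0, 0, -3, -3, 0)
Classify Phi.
Compute the Cartan integers a_ij = 2(alpha_i, alpha_j)/(alpha_j, alpha_j); the resulting 5x5 Cartan matrix is
[[2, 0, 0, 0, -1], [0, 2, -1, 0, 0], [0, -1, 2, -1, 0], [0, 0, -1, 2, -1], [-1, 0, 0, -1, 2]].
All simple roots have the same length, so the diagram is simply laced. The associated Dynkin diagram is a chain of 5 nodes with single edges (A_5), so the type is A_5 (the algebra sl(6)).

type A_5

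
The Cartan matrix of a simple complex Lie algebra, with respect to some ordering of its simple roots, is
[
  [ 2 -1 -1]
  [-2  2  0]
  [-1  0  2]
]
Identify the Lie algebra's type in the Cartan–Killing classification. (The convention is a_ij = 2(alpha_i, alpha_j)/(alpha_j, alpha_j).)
type C_3

The matrix has rank 3 with 2's on the diagonal. Reading the off-diagonal entries as Dynkin edges (a single edge where a_ij = a_ji = -1; a double or triple edge where a_ij * a_ji = 2 or 3), the diagram is a chain of 3 nodes with a double edge at one end; the terminal node there is the unique long simple root (C_3). One simple-root ordering that puts it in standard form is (alpha_3, alpha_1, alpha_2). So the algebra is type C_3, i.e. sp(6).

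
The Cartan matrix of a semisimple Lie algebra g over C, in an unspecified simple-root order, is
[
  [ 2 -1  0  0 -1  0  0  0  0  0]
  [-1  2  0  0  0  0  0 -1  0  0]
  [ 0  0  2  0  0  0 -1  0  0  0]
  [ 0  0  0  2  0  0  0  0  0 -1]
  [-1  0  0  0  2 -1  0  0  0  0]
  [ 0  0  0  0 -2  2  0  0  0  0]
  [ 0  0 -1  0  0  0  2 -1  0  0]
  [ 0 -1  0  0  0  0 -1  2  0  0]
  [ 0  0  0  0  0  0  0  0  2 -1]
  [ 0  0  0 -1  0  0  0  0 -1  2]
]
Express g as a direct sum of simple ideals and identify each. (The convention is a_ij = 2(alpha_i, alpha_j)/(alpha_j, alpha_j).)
A_3 (sl(4)) ⊕ C_7 (sp(14))

The diagram associated to this matrix has two connected components: the simple roots {alpha_4, alpha_9, alpha_10} form a chain of 3 nodes with single edges (A_3), and {alpha_1, alpha_2, alpha_3, alpha_5, alpha_6, alpha_7, alpha_8} form a chain of 7 nodes with a double edge at one end; the terminal node there is the unique long simple root (C_7). A semisimple Lie algebra decomposes uniquely as the direct sum of simple ideals, one per connected component of its Dynkin diagram, so g ≅ A_3 ⊕ C_7 (dimension 15 + 105 = 120).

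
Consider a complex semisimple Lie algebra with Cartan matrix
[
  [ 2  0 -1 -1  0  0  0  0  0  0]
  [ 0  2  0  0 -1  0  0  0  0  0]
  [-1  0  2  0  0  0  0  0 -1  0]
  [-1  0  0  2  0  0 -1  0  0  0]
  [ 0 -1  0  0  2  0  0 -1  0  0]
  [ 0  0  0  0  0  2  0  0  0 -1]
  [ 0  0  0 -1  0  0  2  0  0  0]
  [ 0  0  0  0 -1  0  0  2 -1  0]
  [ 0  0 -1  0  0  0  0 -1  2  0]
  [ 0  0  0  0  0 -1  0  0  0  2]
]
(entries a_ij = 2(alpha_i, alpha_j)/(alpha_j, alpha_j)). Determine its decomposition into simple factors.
type A_2 + type A_8

The diagram associated to this matrix has two connected components: the simple roots {alpha_6, alpha_10} form a chain of 2 nodes with single edges (A_2), and {alpha_1, alpha_2, alpha_3, alpha_4, alpha_5, alpha_7, alpha_8, alpha_9} form a chain of 8 nodes with single edges (A_8). A semisimple Lie algebra decomposes uniquely as the direct sum of simple ideals, one per connected component of its Dynkin diagram, so g ≅ A_2 ⊕ A_8 (dimension 8 + 80 = 88).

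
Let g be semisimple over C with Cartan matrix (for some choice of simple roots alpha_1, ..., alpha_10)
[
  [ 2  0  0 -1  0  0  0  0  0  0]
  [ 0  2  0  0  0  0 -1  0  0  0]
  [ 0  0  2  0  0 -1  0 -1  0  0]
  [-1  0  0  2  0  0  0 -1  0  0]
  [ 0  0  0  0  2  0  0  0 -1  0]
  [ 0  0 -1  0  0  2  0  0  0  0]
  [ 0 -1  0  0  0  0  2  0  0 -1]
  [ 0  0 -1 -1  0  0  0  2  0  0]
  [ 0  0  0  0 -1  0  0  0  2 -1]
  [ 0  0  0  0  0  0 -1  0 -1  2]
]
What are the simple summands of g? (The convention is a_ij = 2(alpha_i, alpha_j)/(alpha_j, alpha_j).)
The diagram associated to this matrix has two connected components: the simple roots {alpha_1, alpha_3, alpha_4, alpha_6, alpha_8} form a chain of 5 nodes with single edges (A_5), and {alpha_2, alpha_5, alpha_7, alpha_9, alpha_10} form a chain of 5 nodes with single edges (A_5). A semisimple Lie algebra decomposes uniquely as the direct sum of simple ideals, one per connected component of its Dynkin diagram, so g ≅ A_5 ⊕ A_5 (dimension 35 + 35 = 70).

A5 ⊕ A5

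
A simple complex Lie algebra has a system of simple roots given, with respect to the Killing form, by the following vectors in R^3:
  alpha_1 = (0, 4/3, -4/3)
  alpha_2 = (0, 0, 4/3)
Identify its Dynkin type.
Compute the Cartan integers a_ij = 2(alpha_i, alpha_j)/(alpha_j, alpha_j); the resulting 2x2 Cartan matrix is
[[2, -2], [-1, 2]].
The roots have two lengths (squared-length ratio 2:1); the short ones are alpha_{2}. The associated Dynkin diagram is a chain of 2 nodes with a double edge at one end; the terminal node there is the unique short simple root (B_2), so the type is B_2 (the algebra so(5)).

B_2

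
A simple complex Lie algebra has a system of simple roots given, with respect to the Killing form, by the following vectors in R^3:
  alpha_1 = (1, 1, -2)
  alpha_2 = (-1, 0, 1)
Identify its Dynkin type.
G2

Compute the Cartan integers a_ij = 2(alpha_i, alpha_j)/(alpha_j, alpha_j); the resulting 2x2 Cartan matrix is
[[2, -3], [-1, 2]].
The roots have two lengths (squared-length ratio 3:1); the short ones are alpha_{2}. The associated Dynkin diagram is two nodes joined by a triple edge (G_2), so the type is G_2.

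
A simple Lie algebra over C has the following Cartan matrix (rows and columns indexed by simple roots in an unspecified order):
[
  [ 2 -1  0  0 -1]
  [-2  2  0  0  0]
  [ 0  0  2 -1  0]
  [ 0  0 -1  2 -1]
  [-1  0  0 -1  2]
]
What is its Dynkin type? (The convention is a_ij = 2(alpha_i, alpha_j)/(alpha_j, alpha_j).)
type C_5

The matrix has rank 5 with 2's on the diagonal. Reading the off-diagonal entries as Dynkin edges (a single edge where a_ij = a_ji = -1; a double or triple edge where a_ij * a_ji = 2 or 3), the diagram is a chain of 5 nodes with a double edge at one end; the terminal node there is the unique long simple root (C_5). One simple-root ordering that puts it in standard form is (alpha_3, alpha_4, alpha_5, alpha_1, alpha_2). So the algebra is type C_5, i.e. sp(10).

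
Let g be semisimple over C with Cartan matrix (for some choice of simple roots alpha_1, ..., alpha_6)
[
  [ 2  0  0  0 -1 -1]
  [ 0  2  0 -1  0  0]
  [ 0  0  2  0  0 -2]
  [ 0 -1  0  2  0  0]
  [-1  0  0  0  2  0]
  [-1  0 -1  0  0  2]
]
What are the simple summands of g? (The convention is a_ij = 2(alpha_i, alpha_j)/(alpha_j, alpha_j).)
The diagram associated to this matrix has two connected components: the simple roots {alpha_2, alpha_4} form a chain of 2 nodes with single edges (A_2), and {alpha_1, alpha_3, alpha_5, alpha_6} form a chain of 4 nodes with a double edge at one end; the terminal node there is the unique long simple root (C_4). A semisimple Lie algebra decomposes uniquely as the direct sum of simple ideals, one per connected component of its Dynkin diagram, so g ≅ A_2 ⊕ C_4 (dimension 8 + 36 = 44).

A2 + C4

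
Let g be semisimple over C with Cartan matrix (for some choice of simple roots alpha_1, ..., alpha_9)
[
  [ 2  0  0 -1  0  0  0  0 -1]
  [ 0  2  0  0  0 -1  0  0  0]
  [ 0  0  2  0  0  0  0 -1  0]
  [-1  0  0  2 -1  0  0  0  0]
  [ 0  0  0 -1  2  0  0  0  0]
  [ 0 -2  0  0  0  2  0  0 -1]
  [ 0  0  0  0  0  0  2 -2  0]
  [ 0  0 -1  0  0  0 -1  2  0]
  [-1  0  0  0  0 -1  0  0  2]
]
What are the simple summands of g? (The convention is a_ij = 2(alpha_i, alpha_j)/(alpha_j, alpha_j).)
The diagram associated to this matrix has two connected components: the simple roots {alpha_1, alpha_2, alpha_4, alpha_5, alpha_6, alpha_9} form a chain of 6 nodes with a double edge at one end; the terminal node there is the unique short simple root (B_6), and {alpha_3, alpha_7, alpha_8} form a chain of 3 nodes with a double edge at one end; the terminal node there is the unique long simple root (C_3). A semisimple Lie algebra decomposes uniquely as the direct sum of simple ideals, one per connected component of its Dynkin diagram, so g ≅ B_6 ⊕ C_3 (dimension 78 + 21 = 99).

B_6 + C_3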